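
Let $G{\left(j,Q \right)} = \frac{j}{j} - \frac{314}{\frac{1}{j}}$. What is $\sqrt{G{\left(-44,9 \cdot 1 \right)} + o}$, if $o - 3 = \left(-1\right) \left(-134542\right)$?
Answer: $\sqrt{148362} \approx 385.18$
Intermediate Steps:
$G{\left(j,Q \right)} = 1 - 314 j$
$o = 134545$ ($o = 3 - -134542 = 3 + 134542 = 134545$)
$\sqrt{G{\left(-44,9 \cdot 1 \right)} + o} = \sqrt{\left(1 - -13816\right) + 134545} = \sqrt{\left(1 + 13816\right) + 134545} = \sqrt{13817 + 134545} = \sqrt{148362}$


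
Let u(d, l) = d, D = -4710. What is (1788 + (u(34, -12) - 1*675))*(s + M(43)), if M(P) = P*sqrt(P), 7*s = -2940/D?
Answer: 16058/157 + 49321*sqrt(43) ≈ 3.2352e+5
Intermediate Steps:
s = 14/157 (s = (-2940/(-4710))/7 = (-2940*(-1/4710))/7 = (1/7)*(98/157) = 14/157 ≈ 0.089172)
M(P) = P**(3/2)
(1788 + (u(34, -12) - 1*675))*(s + M(43)) = (1788 + (34 - 1*675))*(14/157 + 43**(3/2)) = (1788 + (34 - 675))*(14/157 + 43*sqrt(43)) = (1788 - 641)*(14/157 + 43*sqrt(43)) = 1147*(14/157 + 43*sqrt(43)) = 16058/157 + 49321*sqrt(43)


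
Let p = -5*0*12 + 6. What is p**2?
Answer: 36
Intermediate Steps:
p = 6 (p = 0*12 + 6 = 0 + 6 = 6)
p**2 = 6**2 = 36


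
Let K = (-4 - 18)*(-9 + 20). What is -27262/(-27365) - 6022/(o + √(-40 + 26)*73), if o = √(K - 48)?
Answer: 27262/27365 - 6022/(I*√290 + 73*I*√14) ≈ 0.99624 + 20.753*I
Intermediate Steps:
K = -242 (K = -22*11 = -242)
o = I*√290 (o = √(-242 - 48) = √(-290) = I*√290 ≈ 17.029*I)
-27262/(-27365) - 6022/(o + √(-40 + 26)*73) = -27262/(-27365) - 6022/(I*√290 + √(-40 + 26)*73) = -27262*(-1/27365) - 6022/(I*√290 + √(-14)*73) = 27262/27365 - 6022/(I*√290 + (I*√14)*73) = 27262/27365 - 6022/(I*√290 + 73*I*√14)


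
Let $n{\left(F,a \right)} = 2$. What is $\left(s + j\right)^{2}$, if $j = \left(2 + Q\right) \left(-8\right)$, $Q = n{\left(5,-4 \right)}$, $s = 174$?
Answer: $20164$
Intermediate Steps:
$Q = 2$
$j = -32$ ($j = \left(2 + 2\right) \left(-8\right) = 4 \left(-8\right) = -32$)
$\left(s + j\right)^{2} = \left(174 - 32\right)^{2} = 142^{2} = 20164$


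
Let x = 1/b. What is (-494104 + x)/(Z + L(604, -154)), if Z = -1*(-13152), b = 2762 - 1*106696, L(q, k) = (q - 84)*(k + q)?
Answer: -17118068379/8562498656 ≈ -1.9992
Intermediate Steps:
L(q, k) = (-84 + q)*(k + q)
b = -103934 (b = 2762 - 106696 = -103934)
x = -1/103934 (x = 1/(-103934) = -1/103934 ≈ -9.6215e-6)
Z = 13152
(-494104 + x)/(Z + L(604, -154)) = (-494104 - 1/103934)/(13152 + (604**2 - 84*(-154) - 84*604 - 154*604)) = -51354205137/(103934*(13152 + (364816 + 12936 - 50736 - 93016))) = -51354205137/(103934*(13152 + 234000)) = -51354205137/103934/247152 = -51354205137/103934*1/247152 = -17118068379/8562498656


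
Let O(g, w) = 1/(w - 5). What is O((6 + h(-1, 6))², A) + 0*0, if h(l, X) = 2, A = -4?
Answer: -⅑ ≈ -0.11111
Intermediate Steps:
O(g, w) = 1/(-5 + w)
O((6 + h(-1, 6))², A) + 0*0 = 1/(-5 - 4) + 0*0 = 1/(-9) + 0 = -⅑ + 0 = -⅑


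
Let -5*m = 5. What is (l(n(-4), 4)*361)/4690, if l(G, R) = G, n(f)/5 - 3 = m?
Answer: 361/469 ≈ 0.76972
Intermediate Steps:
m = -1 (m = -1/5*5 = -1)
n(f) = 10 (n(f) = 15 + 5*(-1) = 15 - 5 = 10)
(l(n(-4), 4)*361)/4690 = (10*361)/4690 = 3610*(1/4690) = 361/469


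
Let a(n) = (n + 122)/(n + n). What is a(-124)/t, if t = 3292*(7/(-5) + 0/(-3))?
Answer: -5/2857456 ≈ -1.7498e-6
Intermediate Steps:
a(n) = (122 + n)/(2*n) (a(n) = (122 + n)/((2*n)) = (122 + n)*(1/(2*n)) = (122 + n)/(2*n))
t = -23044/5 (t = 3292*(7*(-⅕) + 0*(-⅓)) = 3292*(-7/5 + 0) = 3292*(-7/5) = -23044/5 ≈ -4608.8)
a(-124)/t = ((½)*(122 - 124)/(-124))/(-23044/5) = ((½)*(-1/124)*(-2))*(-5/23044) = (1/124)*(-5/23044) = -5/2857456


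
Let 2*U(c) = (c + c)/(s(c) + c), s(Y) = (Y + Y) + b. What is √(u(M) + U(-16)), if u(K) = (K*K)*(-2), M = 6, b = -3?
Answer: 2*I*√46614/51 ≈ 8.4668*I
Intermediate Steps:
s(Y) = -3 + 2*Y (s(Y) = (Y + Y) - 3 = 2*Y - 3 = -3 + 2*Y)
U(c) = c/(-3 + 3*c) (U(c) = ((c + c)/((-3 + 2*c) + c))/2 = ((2*c)/(-3 + 3*c))/2 = (2*c/(-3 + 3*c))/2 = c/(-3 + 3*c))
u(K) = -2*K² (u(K) = K²*(-2) = -2*K²)
√(u(M) + U(-16)) = √(-2*6² + (⅓)*(-16)/(-1 - 16)) = √(-2*36 + (⅓)*(-16)/(-17)) = √(-72 + (⅓)*(-16)*(-1/17)) = √(-72 + 16/51) = √(-3656/51) = 2*I*√46614/51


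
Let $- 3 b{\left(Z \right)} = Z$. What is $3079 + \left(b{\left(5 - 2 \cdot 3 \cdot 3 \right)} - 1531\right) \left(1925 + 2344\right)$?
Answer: $-6514261$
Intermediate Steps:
$b{\left(Z \right)} = - \frac{Z}{3}$
$3079 + \left(b{\left(5 - 2 \cdot 3 \cdot 3 \right)} - 1531\right) \left(1925 + 2344\right) = 3079 + \left(- \frac{5 - 2 \cdot 3 \cdot 3}{3} - 1531\right) \left(1925 + 2344\right) = 3079 + \left(- \frac{5 - 18}{3} - 1531\right) 4269 = 3079 + \left(\left(- \frac{1}{3}\right) \left(-13\right) - 1531\right) 4269 = 3079 + \left(\frac{13}{3} - 1531\right) 4269 = 3079 - 6517340 = -6514261$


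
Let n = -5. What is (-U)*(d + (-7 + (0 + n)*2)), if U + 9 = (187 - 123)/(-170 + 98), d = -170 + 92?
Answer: -8455/9 ≈ -939.44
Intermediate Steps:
d = -78
U = -89/9 (U = -9 + (187 - 123)/(-170 + 98) = -9 + 64/(-72) = -9 + 64*(-1/72) = -9 - 8/9 = -89/9 ≈ -9.8889)
(-U)*(d + (-7 + (0 + n)*2)) = (-1*(-89/9))*(-78 + (-7 + (0 - 5)*2)) = 89*(-78 + (-7 - 5*2))/9 = 89*(-78 + (-7 - 10))/9 = 89*(-78 - 17)/9 = (89/9)*(-95) = -8455/9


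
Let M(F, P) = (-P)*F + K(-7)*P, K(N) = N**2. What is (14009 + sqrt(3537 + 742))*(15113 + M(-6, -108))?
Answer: 128504557 + 9173*sqrt(4279) ≈ 1.2910e+8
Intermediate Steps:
M(F, P) = 49*P - F*P (M(F, P) = (-P)*F + (-7)**2*P = -F*P + 49*P = 49*P - F*P)
(14009 + sqrt(3537 + 742))*(15113 + M(-6, -108)) = (14009 + sqrt(3537 + 742))*(15113 - 108*(49 - 1*(-6))) = (14009 + sqrt(4279))*(15113 - 108*(49 + 6)) = (14009 + sqrt(4279))*(15113 - 108*55) = (14009 + sqrt(4279))*(15113 - 5940) = (14009 + sqrt(4279))*9173 = 128504557 + 9173*sqrt(4279)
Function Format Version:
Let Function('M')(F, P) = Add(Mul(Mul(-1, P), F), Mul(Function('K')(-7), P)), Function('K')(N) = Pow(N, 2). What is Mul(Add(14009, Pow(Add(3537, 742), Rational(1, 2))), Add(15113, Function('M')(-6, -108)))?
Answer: Add(128504557, Mul(9173, Pow(4279, Rational(1, 2)))) ≈ 1.2910e+8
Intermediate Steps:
Function('M')(F, P) = Add(Mul(49, P), Mul(-1, F, P)) (Function('M')(F, P) = Add(Mul(Mul(-1, P), F), Mul(Pow(-7, 2), P)) = Add(Mul(-1, F, P), Mul(49, P)) = Add(Mul(49, P), Mul(-1, F, P)))
Mul(Add(14009, Pow(Add(3537, 742), Rational(1, 2))), Add(15113, Function('M')(-6, -108))) = Mul(Add(14009, Pow(Add(3537, 742), Rational(1, 2))), Add(15113, Mul(-108, Add(49, Mul(-1, -6))))) = Mul(Add(14009, Pow(4279, Rational(1, 2))), Add(15113, Mul(-108, Add(49, 6)))) = Mul(Add(14009, Pow(4279, Rational(1, 2))), Add(15113, Mul(-108, 55))) = Mul(Add(14009, Pow(4279, Rational(1, 2))), Add(15113, -5940)) = Mul(Add(14009, Pow(4279, Rational(1, 2))), 9173) = Add(128504557, Mul(9173, Pow(4279, Rational(1, 2))))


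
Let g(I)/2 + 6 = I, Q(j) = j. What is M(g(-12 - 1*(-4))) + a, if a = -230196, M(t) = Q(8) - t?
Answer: -230160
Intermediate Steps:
g(I) = -12 + 2*I
M(t) = 8 - t
M(g(-12 - 1*(-4))) + a = (8 - (-12 + 2*(-12 - 1*(-4)))) - 230196 = (8 - (-12 + 2*(-12 + 4))) - 230196 = (8 - (-12 + 2*(-8))) - 230196 = (8 - (-12 - 16)) - 230196 = (8 - 1*(-28)) - 230196 = (8 + 28) - 230196 = 36 - 230196 = -230160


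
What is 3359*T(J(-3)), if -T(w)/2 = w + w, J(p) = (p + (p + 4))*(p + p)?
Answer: -161232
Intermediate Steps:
J(p) = 2*p*(4 + 2*p) (J(p) = (p + (4 + p))*(2*p) = (4 + 2*p)*(2*p) = 2*p*(4 + 2*p))
T(w) = -4*w (T(w) = -2*(w + w) = -4*w)
3359*T(J(-3)) = 3359*(-16*(-3)*(2 - 3)) = 3359*(-16*(-3)*(-1)) = 3359*(-4*12) = 3359*(-48) = -161232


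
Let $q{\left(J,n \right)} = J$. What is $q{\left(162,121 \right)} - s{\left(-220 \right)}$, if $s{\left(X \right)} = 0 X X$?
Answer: $162$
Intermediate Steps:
$s{\left(X \right)} = 0$ ($s{\left(X \right)} = 0 X = 0$)
$q{\left(162,121 \right)} - s{\left(-220 \right)} = 162 - 0 = 162 + 0 = 162$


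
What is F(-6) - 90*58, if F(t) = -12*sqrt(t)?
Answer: -5220 - 12*I*sqrt(6) ≈ -5220.0 - 29.394*I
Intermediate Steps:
F(-6) - 90*58 = -12*I*sqrt(6) - 90*58 = -12*I*sqrt(6) - 5220 = -5220 - 12*I*sqrt(6)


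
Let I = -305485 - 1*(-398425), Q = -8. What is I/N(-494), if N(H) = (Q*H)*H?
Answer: -23235/488072 ≈ -0.047606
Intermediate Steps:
I = 92940 (I = -305485 + 398425 = 92940)
N(H) = -8*H² (N(H) = (-8*H)*H = -8*H²)
I/N(-494) = 92940/((-8*(-494)²)) = 92940/((-8*244036)) = 92940/(-1952288) = 92940*(-1/1952288) = -23235/488072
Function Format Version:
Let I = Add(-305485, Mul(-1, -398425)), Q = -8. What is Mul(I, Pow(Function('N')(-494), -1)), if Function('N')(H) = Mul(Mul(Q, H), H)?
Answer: Rational(-23235, 488072) ≈ -0.047606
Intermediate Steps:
I = 92940 (I = Add(-305485, 398425) = 92940)
Function('N')(H) = Mul(-8, Pow(H, 2)) (Function('N')(H) = Mul(Mul(-8, H), H) = Mul(-8, Pow(H, 2)))
Mul(I, Pow(Function('N')(-494), -1)) = Mul(92940, Pow(Mul(-8, Pow(-494, 2)), -1)) = Mul(92940, Pow(Mul(-8, 244036), -1)) = Mul(92940, Pow(-1952288, -1)) = Mul(92940, Rational(-1, 1952288)) = Rational(-23235, 488072)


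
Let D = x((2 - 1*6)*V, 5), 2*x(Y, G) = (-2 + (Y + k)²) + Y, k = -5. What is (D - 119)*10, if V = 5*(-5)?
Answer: 44425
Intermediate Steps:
V = -25
x(Y, G) = -1 + Y/2 + (-5 + Y)²/2 (x(Y, G) = ((-2 + (Y - 5)²) + Y)/2 = ((-2 + (-5 + Y)²) + Y)/2 = (-2 + Y + (-5 + Y)²)/2 = -1 + Y/2 + (-5 + Y)²/2)
D = 9123/2 (D = -1 + ((2 - 1*6)*(-25))/2 + (-5 + (2 - 1*6)*(-25))²/2 = -1 + ((2 - 6)*(-25))/2 + (-5 + (2 - 6)*(-25))²/2 = -1 + (-4*(-25))/2 + (-5 - 4*(-25))²/2 = -1 + (½)*100 + (-5 + 100)²/2 = -1 + 50 + (½)*95² = -1 + 50 + (½)*9025 = -1 + 50 + 9025/2 = 9123/2 ≈ 4561.5)
(D - 119)*10 = (9123/2 - 119)*10 = (8885/2)*10 = 44425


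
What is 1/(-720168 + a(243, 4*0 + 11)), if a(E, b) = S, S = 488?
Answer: -1/719680 ≈ -1.3895e-6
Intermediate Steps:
a(E, b) = 488
1/(-720168 + a(243, 4*0 + 11)) = 1/(-720168 + 488) = 1/(-719680) = -1/719680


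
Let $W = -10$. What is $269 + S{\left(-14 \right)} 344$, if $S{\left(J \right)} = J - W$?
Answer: $-1107$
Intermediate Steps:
$S{\left(J \right)} = 10 + J$ ($S{\left(J \right)} = J - -10 = J + 10 = 10 + J$)
$269 + S{\left(-14 \right)} 344 = 269 + \left(10 - 14\right) 344 = 269 - 1376 = -1107$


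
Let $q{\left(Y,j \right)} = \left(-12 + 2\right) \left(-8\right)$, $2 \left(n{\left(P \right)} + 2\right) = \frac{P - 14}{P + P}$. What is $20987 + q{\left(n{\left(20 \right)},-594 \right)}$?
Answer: $21067$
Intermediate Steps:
$n{\left(P \right)} = -2 + \frac{-14 + P}{4 P}$ ($n{\left(P \right)} = -2 + \frac{\left(P - 14\right) \frac{1}{P + P}}{2} = -2 + \frac{\left(-14 + P\right) \frac{1}{2 P}}{2} = -2 + \frac{\frac{1}{2} \frac{1}{P} \left(-14 + P\right)}{2} = -2 + \frac{-14 + P}{4 P}$)
$q{\left(Y,j \right)} = 80$ ($q{\left(Y,j \right)} = \left(-10\right) \left(-8\right) = 80$)
$20987 + q{\left(n{\left(20 \right)},-594 \right)} = 20987 + 80 = 21067$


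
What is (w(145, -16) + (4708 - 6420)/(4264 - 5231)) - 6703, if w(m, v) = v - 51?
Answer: -6544878/967 ≈ -6768.2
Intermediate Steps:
w(m, v) = -51 + v
(w(145, -16) + (4708 - 6420)/(4264 - 5231)) - 6703 = ((-51 - 16) + (4708 - 6420)/(4264 - 5231)) - 6703 = (-67 - 1712/(-967)) - 6703 = (-67 - 1712*(-1/967)) - 6703 = (-67 + 1712/967) - 6703 = -63077/967 - 6703 = -6544878/967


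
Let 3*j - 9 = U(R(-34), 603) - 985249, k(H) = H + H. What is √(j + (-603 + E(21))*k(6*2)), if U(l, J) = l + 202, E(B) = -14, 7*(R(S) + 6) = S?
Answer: I*√151332510/21 ≈ 585.8*I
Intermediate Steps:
k(H) = 2*H
R(S) = -6 + S/7
U(l, J) = 202 + l
j = -6895342/21 (j = 3 + ((202 + (-6 + (⅐)*(-34))) - 985249)/3 = 3 + ((202 + (-6 - 34/7)) - 985249)/3 = 3 + ((202 - 76/7) - 985249)/3 = 3 + (1338/7 - 985249)/3 = 3 + (⅓)*(-6895405/7) = 3 - 6895405/21 = -6895342/21 ≈ -3.2835e+5)
√(j + (-603 + E(21))*k(6*2)) = √(-6895342/21 + (-603 - 14)*(2*(6*2))) = √(-6895342/21 - 1234*12) = √(-6895342/21 - 617*24) = √(-6895342/21 - 14808) = √(-7206310/21) = I*√151332510/21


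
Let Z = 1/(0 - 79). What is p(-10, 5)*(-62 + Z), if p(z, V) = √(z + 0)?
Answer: -4899*I*√10/79 ≈ -196.1*I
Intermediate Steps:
p(z, V) = √z
Z = -1/79 (Z = 1/(-79) = -1/79 ≈ -0.012658)
p(-10, 5)*(-62 + Z) = √(-10)*(-62 - 1/79) = (I*√10)*(-4899/79) = -4899*I*√10/79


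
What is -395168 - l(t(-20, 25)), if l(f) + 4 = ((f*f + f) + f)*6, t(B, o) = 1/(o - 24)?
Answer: -395182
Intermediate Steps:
t(B, o) = 1/(-24 + o)
l(f) = -4 + 6*f**2 + 12*f (l(f) = -4 + ((f*f + f) + f)*6 = -4 + ((f**2 + f) + f)*6 = -4 + ((f + f**2) + f)*6 = -4 + (f**2 + 2*f)*6 = -4 + (6*f**2 + 12*f) = -4 + 6*f**2 + 12*f)
-395168 - l(t(-20, 25)) = -395168 - (-4 + 6*(1/(-24 + 25))**2 + 12/(-24 + 25)) = -395168 - (-4 + 6*(1/1)**2 + 12/1) = -395168 - (-4 + 6*1**2 + 12*1) = -395168 - (-4 + 6*1 + 12) = -395168 - (-4 + 6 + 12) = -395168 - 1*14 = -395168 - 14 = -395182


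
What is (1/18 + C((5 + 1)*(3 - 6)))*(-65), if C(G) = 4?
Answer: -4745/18 ≈ -263.61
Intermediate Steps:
(1/18 + C((5 + 1)*(3 - 6)))*(-65) = (1/18 + 4)*(-65) = (73/18)*(-65) = -4745/18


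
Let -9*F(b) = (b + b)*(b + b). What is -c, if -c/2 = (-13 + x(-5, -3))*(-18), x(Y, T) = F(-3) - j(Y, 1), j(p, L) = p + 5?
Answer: 612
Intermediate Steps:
j(p, L) = 5 + p
F(b) = -4*b²/9 (F(b) = -(b + b)*(b + b)/9 = -2*b*2*b/9 = -4*b²/9)
x(Y, T) = -9 - Y (x(Y, T) = -4/9*(-3)² - (5 + Y) = -4/9*9 + (-5 - Y) = -4 + (-5 - Y) = -9 - Y)
c = -612 (c = -2*(-13 + (-9 - 1*(-5)))*(-18) = -2*(-13 + (-9 + 5))*(-18) = -2*(-13 - 4)*(-18) = -(-34)*(-18) = -2*306 = -612)
-c = -1*(-612) = 612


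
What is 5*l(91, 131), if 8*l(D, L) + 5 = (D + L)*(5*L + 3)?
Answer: 730355/8 ≈ 91294.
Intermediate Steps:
l(D, L) = -5/8 + (3 + 5*L)*(D + L)/8 (l(D, L) = -5/8 + ((D + L)*(5*L + 3))/8 = -5/8 + ((D + L)*(3 + 5*L))/8 = -5/8 + ((3 + 5*L)*(D + L))/8 = -5/8 + (3 + 5*L)*(D + L)/8)
5*l(91, 131) = 5*(-5/8 + (3/8)*91 + (3/8)*131 + (5/8)*131² + (5/8)*91*131) = 5*(-5/8 + 273/8 + 393/8 + (5/8)*17161 + 59605/8) = 5*(-5/8 + 273/8 + 393/8 + 85805/8 + 59605/8) = 5*(146071/8) = 730355/8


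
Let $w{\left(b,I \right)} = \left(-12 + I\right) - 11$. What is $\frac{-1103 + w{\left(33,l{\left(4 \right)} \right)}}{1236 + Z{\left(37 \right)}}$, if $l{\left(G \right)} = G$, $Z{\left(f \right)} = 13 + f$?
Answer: $- \frac{561}{643} \approx -0.87247$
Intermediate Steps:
$w{\left(b,I \right)} = -23 + I$
$\frac{-1103 + w{\left(33,l{\left(4 \right)} \right)}}{1236 + Z{\left(37 \right)}} = \frac{-1103 + \left(-23 + 4\right)}{1236 + \left(13 + 37\right)} = \frac{-1103 - 19}{1236 + 50} = - \frac{1122}{1286} = \left(-1122\right) \frac{1}{1286} = - \frac{561}{643}$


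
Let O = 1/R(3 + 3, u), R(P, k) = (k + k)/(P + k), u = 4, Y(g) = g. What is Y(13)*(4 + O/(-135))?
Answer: 5603/108 ≈ 51.880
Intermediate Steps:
R(P, k) = 2*k/(P + k) (R(P, k) = (2*k)/(P + k) = 2*k/(P + k))
O = 5/4 (O = 1/(2*4/((3 + 3) + 4)) = 1/(2*4/(6 + 4)) = 1/(2*4/10) = 1/(2*4*(⅒)) = 1/(⅘) = 5/4 ≈ 1.2500)
Y(13)*(4 + O/(-135)) = 13*(4 + (5/4)/(-135)) = 13*(4 + (5/4)*(-1/135)) = 13*(4 - 1/108) = 13*(431/108) = 5603/108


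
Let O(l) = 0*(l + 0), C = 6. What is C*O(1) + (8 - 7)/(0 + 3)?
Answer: 1/3 ≈ 0.33333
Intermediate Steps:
O(l) = 0 (O(l) = 0*l = 0)
C*O(1) + (8 - 7)/(0 + 3) = 6*0 + (8 - 7)/(0 + 3) = 0 + 1/3 = 1/3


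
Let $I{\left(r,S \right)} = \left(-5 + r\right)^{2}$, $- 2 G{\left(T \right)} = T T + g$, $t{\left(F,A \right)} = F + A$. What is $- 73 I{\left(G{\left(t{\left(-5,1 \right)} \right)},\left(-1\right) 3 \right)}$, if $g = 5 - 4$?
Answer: $- \frac{53217}{4} \approx -13304.0$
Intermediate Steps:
$g = 1$ ($g = 5 - 4 = 1$)
$t{\left(F,A \right)} = A + F$
$G{\left(T \right)} = - \frac{1}{2} - \frac{T^{2}}{2}$ ($G{\left(T \right)} = - \frac{T T + 1}{2} = - \frac{T^{2} + 1}{2} = - \frac{1 + T^{2}}{2} = - \frac{1}{2} - \frac{T^{2}}{2}$)
$- 73 I{\left(G{\left(t{\left(-5,1 \right)} \right)},\left(-1\right) 3 \right)} = - 73 \left(-5 - \left(\frac{1}{2} + \frac{\left(1 - 5\right)^{2}}{2}\right)\right)^{2} = - 73 \left(-5 - \left(\frac{1}{2} + \frac{\left(-4\right)^{2}}{2}\right)\right)^{2} = - 73 \left(-5 - \frac{17}{2}\right)^{2} = - 73 \left(- \frac{27}{2}\right)^{2} = \left(-73\right) \frac{729}{4} = - \frac{53217}{4}$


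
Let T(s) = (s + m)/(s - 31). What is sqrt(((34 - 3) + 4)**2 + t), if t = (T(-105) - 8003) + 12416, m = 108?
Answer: sqrt(26070010)/68 ≈ 75.086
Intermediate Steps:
T(s) = (108 + s)/(-31 + s) (T(s) = (s + 108)/(s - 31) = (108 + s)/(-31 + s))
t = 600165/136 (t = ((108 - 105)/(-31 - 105) - 8003) + 12416 = (3/(-136) - 8003) + 12416 = (-1/136*3 - 8003) + 12416 = (-3/136 - 8003) + 12416 = -1088411/136 + 12416 = 600165/136 ≈ 4413.0)
sqrt(((34 - 3) + 4)**2 + t) = sqrt(((34 - 3) + 4)**2 + 600165/136) = sqrt((31 + 4)**2 + 600165/136) = sqrt(35**2 + 600165/136) = sqrt(1225 + 600165/136) = sqrt(766765/136) = sqrt(26070010)/68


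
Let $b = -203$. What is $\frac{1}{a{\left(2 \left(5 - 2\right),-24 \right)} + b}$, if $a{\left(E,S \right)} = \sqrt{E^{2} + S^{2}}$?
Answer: $- \frac{203}{40597} - \frac{6 \sqrt{17}}{40597} \approx -0.0056097$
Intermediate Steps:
$\frac{1}{a{\left(2 \left(5 - 2\right),-24 \right)} + b} = \frac{1}{\sqrt{\left(2 \left(5 - 2\right)\right)^{2} + \left(-24\right)^{2}} - 203} = \frac{1}{\sqrt{\left(2 \cdot 3\right)^{2} + 576} - 203} = \frac{1}{\sqrt{6^{2} + 576} - 203} = \frac{1}{\sqrt{36 + 576} - 203} = \frac{1}{\sqrt{612} - 203} = \frac{1}{6 \sqrt{17} - 203} = \frac{1}{-203 + 6 \sqrt{17}}$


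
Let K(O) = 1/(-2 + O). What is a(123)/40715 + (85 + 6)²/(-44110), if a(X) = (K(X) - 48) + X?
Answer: -734475061/3951065030 ≈ -0.18589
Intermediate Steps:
a(X) = -48 + X + 1/(-2 + X) (a(X) = (1/(-2 + X) - 48) + X = (-48 + 1/(-2 + X)) + X = -48 + X + 1/(-2 + X))
a(123)/40715 + (85 + 6)²/(-44110) = ((1 + (-48 + 123)*(-2 + 123))/(-2 + 123))/40715 + (85 + 6)²/(-44110) = ((1 + 75*121)/121)*(1/40715) + 91²*(-1/44110) = ((1 + 9075)/121)*(1/40715) + 8281*(-1/44110) = ((1/121)*9076)*(1/40715) - 8281/44110 = (9076/121)*(1/40715) - 8281/44110 = 9076/4926515 - 8281/44110 = -734475061/3951065030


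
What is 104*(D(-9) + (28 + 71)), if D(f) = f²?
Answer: 18720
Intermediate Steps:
104*(D(-9) + (28 + 71)) = 104*((-9)² + (28 + 71)) = 104*(81 + 99) = 104*180 = 18720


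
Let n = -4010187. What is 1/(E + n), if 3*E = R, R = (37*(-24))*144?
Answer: -1/4052811 ≈ -2.4674e-7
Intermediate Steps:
R = -127872 (R = -888*144 = -127872)
E = -42624 (E = (1/3)*(-127872) = -42624)
1/(E + n) = 1/(-42624 - 4010187) = 1/(-4052811) = -1/4052811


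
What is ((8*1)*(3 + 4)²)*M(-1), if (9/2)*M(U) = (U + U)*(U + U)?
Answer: 3136/9 ≈ 348.44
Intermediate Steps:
M(U) = 8*U²/9 (M(U) = 2*((U + U)*(U + U))/9 = 2*((2*U)*(2*U))/9 = 2*(4*U²)/9 = 8*U²/9)
((8*1)*(3 + 4)²)*M(-1) = ((8*1)*(3 + 4)²)*((8/9)*(-1)²) = (8*7²)*((8/9)*1) = (8*49)*(8/9) = 392*(8/9) = 3136/9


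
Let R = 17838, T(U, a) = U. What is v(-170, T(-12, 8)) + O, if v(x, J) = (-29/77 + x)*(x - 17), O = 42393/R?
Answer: 1326193675/41622 ≈ 31863.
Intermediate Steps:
O = 14131/5946 (O = 42393/17838 = 42393*(1/17838) = 14131/5946 ≈ 2.3766)
v(x, J) = (-17 + x)*(-29/77 + x) (v(x, J) = (-29*1/77 + x)*(-17 + x) = (-29/77 + x)*(-17 + x) = (-17 + x)*(-29/77 + x))
v(-170, T(-12, 8)) + O = (493/77 + (-170)² - 1338/77*(-170)) + 14131/5946 = (493/77 + 28900 + 227460/77) + 14131/5946 = 223023/7 + 14131/5946 = 1326193675/41622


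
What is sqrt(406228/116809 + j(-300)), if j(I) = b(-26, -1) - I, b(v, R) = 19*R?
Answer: 3*sqrt(256560997)/2849 ≈ 16.866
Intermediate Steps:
j(I) = -19 - I (j(I) = 19*(-1) - I = -19 - I)
sqrt(406228/116809 + j(-300)) = sqrt(406228/116809 + (-19 - 1*(-300))) = sqrt(406228*(1/116809) + (-19 + 300)) = sqrt(9908/2849 + 281) = sqrt(810477/2849) = 3*sqrt(256560997)/2849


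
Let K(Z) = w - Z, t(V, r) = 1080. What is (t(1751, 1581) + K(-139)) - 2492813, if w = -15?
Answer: -2491609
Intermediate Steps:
K(Z) = -15 - Z
(t(1751, 1581) + K(-139)) - 2492813 = (1080 + (-15 - 1*(-139))) - 2492813 = (1080 + (-15 + 139)) - 2492813 = (1080 + 124) - 2492813 = 1204 - 2492813 = -2491609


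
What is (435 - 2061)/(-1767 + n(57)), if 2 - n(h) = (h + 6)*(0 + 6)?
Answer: 1626/2143 ≈ 0.75875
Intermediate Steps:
n(h) = -34 - 6*h (n(h) = 2 - (h + 6)*(0 + 6) = 2 - (6 + h)*6 = 2 - (36 + 6*h) = 2 + (-36 - 6*h) = -34 - 6*h)
(435 - 2061)/(-1767 + n(57)) = (435 - 2061)/(-1767 + (-34 - 6*57)) = -1626/(-1767 + (-34 - 342)) = -1626/(-1767 - 376) = -1626/(-2143) = -1626*(-1/2143) = 1626/2143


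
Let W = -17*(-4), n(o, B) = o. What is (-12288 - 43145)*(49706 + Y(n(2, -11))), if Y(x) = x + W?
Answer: -2759233008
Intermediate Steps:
W = 68
Y(x) = 68 + x (Y(x) = x + 68 = 68 + x)
(-12288 - 43145)*(49706 + Y(n(2, -11))) = (-12288 - 43145)*(49706 + (68 + 2)) = -55433*(49706 + 70) = -55433*49776 = -2759233008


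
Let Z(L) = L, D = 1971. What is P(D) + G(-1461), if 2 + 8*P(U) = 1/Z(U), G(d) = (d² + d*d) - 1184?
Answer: 67295581003/15768 ≈ 4.2679e+6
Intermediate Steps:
G(d) = -1184 + 2*d² (G(d) = (d² + d²) - 1184 = 2*d² - 1184 = -1184 + 2*d²)
P(U) = -¼ + 1/(8*U)
P(D) + G(-1461) = (⅛)*(1 - 2*1971)/1971 + (-1184 + 2*(-1461)²) = (⅛)*(1/1971)*(1 - 3942) + (-1184 + 2*2134521) = (⅛)*(1/1971)*(-3941) + (-1184 + 4269042) = -3941/15768 + 4267858 = 67295581003/15768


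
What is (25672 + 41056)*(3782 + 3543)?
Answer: 488782600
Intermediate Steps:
(25672 + 41056)*(3782 + 3543) = 66728*7325 = 488782600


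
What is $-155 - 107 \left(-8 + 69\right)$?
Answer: $-6682$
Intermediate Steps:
$-155 - 107 \left(-8 + 69\right) = -155 - 6527 = -6682$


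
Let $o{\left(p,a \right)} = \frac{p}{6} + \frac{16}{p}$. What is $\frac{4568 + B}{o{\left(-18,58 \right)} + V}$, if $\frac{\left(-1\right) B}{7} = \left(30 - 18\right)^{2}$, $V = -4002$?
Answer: $- \frac{32040}{36053} \approx -0.88869$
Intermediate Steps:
$o{\left(p,a \right)} = \frac{16}{p} + \frac{p}{6}$ ($o{\left(p,a \right)} = p \frac{1}{6} + \frac{16}{p} = \frac{p}{6} + \frac{16}{p} = \frac{16}{p} + \frac{p}{6}$)
$B = -1008$ ($B = - 7 \left(30 - 18\right)^{2} = - 7 \cdot 12^{2} = \left(-7\right) 144 = -1008$)
$\frac{4568 + B}{o{\left(-18,58 \right)} + V} = \frac{4568 - 1008}{\left(\frac{16}{-18} + \frac{1}{6} \left(-18\right)\right) - 4002} = \frac{3560}{\left(16 \left(- \frac{1}{18}\right) - 3\right) - 4002} = \frac{3560}{\left(- \frac{8}{9} - 3\right) - 4002} = \frac{3560}{- \frac{35}{9} - 4002} = \frac{3560}{- \frac{36053}{9}} = 3560 \left(- \frac{9}{36053}\right) = - \frac{32040}{36053}$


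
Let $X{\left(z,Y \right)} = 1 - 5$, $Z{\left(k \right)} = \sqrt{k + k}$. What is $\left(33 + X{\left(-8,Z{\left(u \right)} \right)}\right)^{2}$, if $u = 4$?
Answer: $841$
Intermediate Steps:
$Z{\left(k \right)} = \sqrt{2} \sqrt{k}$ ($Z{\left(k \right)} = \sqrt{2 k} = \sqrt{2} \sqrt{k}$)
$X{\left(z,Y \right)} = -4$
$\left(33 + X{\left(-8,Z{\left(u \right)} \right)}\right)^{2} = \left(33 - 4\right)^{2} = 29^{2} = 841$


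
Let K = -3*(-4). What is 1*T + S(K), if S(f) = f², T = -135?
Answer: 9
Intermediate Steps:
K = 12
1*T + S(K) = 1*(-135) + 12² = -135 + 144 = 9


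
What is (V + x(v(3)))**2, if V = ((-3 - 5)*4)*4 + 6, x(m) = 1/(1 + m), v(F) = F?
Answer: 237169/16 ≈ 14823.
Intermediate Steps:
V = -122 (V = -8*4*4 + 6 = -32*4 + 6 = -128 + 6 = -122)
(V + x(v(3)))**2 = (-122 + 1/(1 + 3))**2 = (-122 + 1/4)**2 = (-487/4)**2 = 237169/16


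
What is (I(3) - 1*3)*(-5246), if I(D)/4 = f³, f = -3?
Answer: 582306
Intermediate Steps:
I(D) = -108 (I(D) = 4*(-3)³ = 4*(-27) = -108)
(I(3) - 1*3)*(-5246) = (-108 - 1*3)*(-5246) = (-108 - 3)*(-5246) = -111*(-5246) = 582306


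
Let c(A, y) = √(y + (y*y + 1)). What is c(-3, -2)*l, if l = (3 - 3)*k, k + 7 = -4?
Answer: 0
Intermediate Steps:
k = -11 (k = -7 - 4 = -11)
c(A, y) = √(1 + y + y²) (c(A, y) = √(y + (y² + 1)) = √(y + (1 + y²)) = √(1 + y + y²))
l = 0 (l = (3 - 3)*(-11) = 0*(-11) = 0)
c(-3, -2)*l = √(1 - 2 + (-2)²)*0 = √(1 - 2 + 4)*0 = √3*0 = 0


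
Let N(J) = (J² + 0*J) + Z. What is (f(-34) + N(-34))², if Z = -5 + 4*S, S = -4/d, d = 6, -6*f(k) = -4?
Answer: 1320201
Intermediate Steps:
f(k) = ⅔ (f(k) = -⅙*(-4) = ⅔)
S = -⅔ (S = -4/6 = -4*⅙ = -⅔ ≈ -0.66667)
Z = -23/3 (Z = -5 + 4*(-⅔) = -5 - 8/3 = -23/3 ≈ -7.6667)
N(J) = -23/3 + J² (N(J) = (J² + 0*J) - 23/3 = (J² + 0) - 23/3 = J² - 23/3 = -23/3 + J²)
(f(-34) + N(-34))² = (⅔ + (-23/3 + (-34)²))² = (⅔ + (-23/3 + 1156))² = (⅔ + 3445/3)² = 1149² = 1320201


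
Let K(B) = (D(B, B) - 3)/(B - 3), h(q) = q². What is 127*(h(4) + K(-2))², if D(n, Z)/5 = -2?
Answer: 1098423/25 ≈ 43937.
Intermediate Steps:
D(n, Z) = -10 (D(n, Z) = 5*(-2) = -10)
K(B) = -13/(-3 + B) (K(B) = (-10 - 3)/(B - 3) = -13/(-3 + B))
127*(h(4) + K(-2))² = 127*(4² - 13/(-3 - 2))² = 127*(16 - 13/(-5))² = 127*(16 - 13*(-⅕))² = 127*(16 + 13/5)² = 127*(93/5)² = 127*(8649/25) = 1098423/25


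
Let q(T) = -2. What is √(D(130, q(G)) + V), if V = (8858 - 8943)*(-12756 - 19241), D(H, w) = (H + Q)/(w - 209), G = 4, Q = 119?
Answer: √121085714606/211 ≈ 1649.2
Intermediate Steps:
D(H, w) = (119 + H)/(-209 + w) (D(H, w) = (H + 119)/(w - 209) = (119 + H)/(-209 + w))
V = 2719745 (V = -85*(-31997) = 2719745)
√(D(130, q(G)) + V) = √((119 + 130)/(-209 - 2) + 2719745) = √(249/(-211) + 2719745) = √(-1/211*249 + 2719745) = √(-249/211 + 2719745) = √(573865946/211) = √121085714606/211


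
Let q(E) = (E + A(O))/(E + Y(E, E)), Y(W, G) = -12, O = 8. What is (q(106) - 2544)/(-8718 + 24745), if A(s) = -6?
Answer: -119518/753269 ≈ -0.15867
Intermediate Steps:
q(E) = (-6 + E)/(-12 + E) (q(E) = (E - 6)/(E - 12) = (-6 + E)/(-12 + E))
(q(106) - 2544)/(-8718 + 24745) = ((-6 + 106)/(-12 + 106) - 2544)/(-8718 + 24745) = (100/94 - 2544)/16027 = ((1/94)*100 - 2544)*(1/16027) = (50/47 - 2544)*(1/16027) = -119518/47*1/16027 = -119518/753269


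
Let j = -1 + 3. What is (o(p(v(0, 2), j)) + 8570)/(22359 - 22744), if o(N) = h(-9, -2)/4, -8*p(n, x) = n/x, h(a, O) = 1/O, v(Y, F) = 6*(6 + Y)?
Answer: -68559/3080 ≈ -22.259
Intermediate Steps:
v(Y, F) = 36 + 6*Y
j = 2
p(n, x) = -n/(8*x)
o(N) = -⅛ (o(N) = 1/(-2*4) = -½*¼ = -⅛)
(o(p(v(0, 2), j)) + 8570)/(22359 - 22744) = (-⅛ + 8570)/(22359 - 22744) = (68559/8)/(-385) = (68559/8)*(-1/385) = -68559/3080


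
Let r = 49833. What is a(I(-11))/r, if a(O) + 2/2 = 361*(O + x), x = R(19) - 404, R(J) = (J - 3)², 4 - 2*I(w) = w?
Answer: -101443/99666 ≈ -1.0178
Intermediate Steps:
I(w) = 2 - w/2
R(J) = (-3 + J)²
x = -148 (x = (-3 + 19)² - 404 = 16² - 404 = 256 - 404 = -148)
a(O) = -53429 + 361*O (a(O) = -1 + 361*(O - 148) = -1 + 361*(-148 + O) = -1 + (-53428 + 361*O) = -53429 + 361*O)
a(I(-11))/r = (-53429 + 361*(2 - ½*(-11)))/49833 = (-53429 + 361*(2 + 11/2))*(1/49833) = (-53429 + 361*(15/2))*(1/49833) = (-53429 + 5415/2)*(1/49833) = -101443/2*1/49833 = -101443/99666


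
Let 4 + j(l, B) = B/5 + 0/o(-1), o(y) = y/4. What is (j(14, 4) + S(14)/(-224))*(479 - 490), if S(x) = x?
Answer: 2871/80 ≈ 35.888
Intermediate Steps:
o(y) = y/4 (o(y) = y*(¼) = y/4)
j(l, B) = -4 + B/5 (j(l, B) = -4 + (B/5 + 0/(((¼)*(-1)))) = -4 + (B*(⅕) + 0/(-¼)) = -4 + (B/5 + 0*(-4)) = -4 + (B/5 + 0) = -4 + B/5)
(j(14, 4) + S(14)/(-224))*(479 - 490) = ((-4 + (⅕)*4) + 14/(-224))*(479 - 490) = ((-4 + ⅘) + 14*(-1/224))*(-11) = (-16/5 - 1/16)*(-11) = -261/80*(-11) = 2871/80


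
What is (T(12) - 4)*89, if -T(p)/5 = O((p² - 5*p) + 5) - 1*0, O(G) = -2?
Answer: 534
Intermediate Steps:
T(p) = 10 (T(p) = -5*(-2 - 1*0) = -5*(-2 + 0) = -5*(-2) = 10)
(T(12) - 4)*89 = (10 - 4)*89 = 6*89 = 534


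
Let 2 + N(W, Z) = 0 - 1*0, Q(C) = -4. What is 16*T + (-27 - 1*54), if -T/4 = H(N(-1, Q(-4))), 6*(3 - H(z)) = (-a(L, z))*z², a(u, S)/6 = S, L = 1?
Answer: 239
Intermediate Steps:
a(u, S) = 6*S
N(W, Z) = -2 (N(W, Z) = -2 + (0 - 1*0) = -2 + (0 + 0) = -2 + 0 = -2)
H(z) = 3 + z³ (H(z) = 3 - (-6*z)*z²/6 = 3 - (-1)*z³ = 3 + z³)
T = 20 (T = -4*(3 + (-2)³) = -4*(3 - 8) = -4*(-5) = 20)
16*T + (-27 - 1*54) = 16*20 + (-27 - 1*54) = 320 + (-27 - 54) = 320 - 81 = 239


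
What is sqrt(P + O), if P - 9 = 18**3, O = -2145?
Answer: 4*sqrt(231) ≈ 60.795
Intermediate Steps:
P = 5841 (P = 9 + 18**3 = 9 + 5832 = 5841)
sqrt(P + O) = sqrt(5841 - 2145) = sqrt(3696) = 4*sqrt(231)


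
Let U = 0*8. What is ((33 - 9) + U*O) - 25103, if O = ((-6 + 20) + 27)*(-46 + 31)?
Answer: -25079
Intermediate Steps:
O = -615 (O = (14 + 27)*(-15) = 41*(-15) = -615)
U = 0
((33 - 9) + U*O) - 25103 = ((33 - 9) + 0*(-615)) - 25103 = (24 + 0) - 25103 = 24 - 25103 = -25079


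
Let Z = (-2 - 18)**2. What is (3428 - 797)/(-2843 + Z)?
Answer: -2631/2443 ≈ -1.0770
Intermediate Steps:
Z = 400 (Z = (-20)**2 = 400)
(3428 - 797)/(-2843 + Z) = (3428 - 797)/(-2843 + 400) = 2631/(-2443) = 2631*(-1/2443) = -2631/2443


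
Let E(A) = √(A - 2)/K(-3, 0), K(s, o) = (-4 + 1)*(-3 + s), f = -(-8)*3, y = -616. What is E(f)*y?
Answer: -308*√22/9 ≈ -160.52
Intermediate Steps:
f = 24 (f = -2*(-12) = 24)
K(s, o) = 9 - 3*s (K(s, o) = -3*(-3 + s) = 9 - 3*s)
E(A) = √(-2 + A)/18 (E(A) = √(A - 2)/(9 - 3*(-3)) = √(-2 + A)/(9 + 9) = √(-2 + A)/18)
E(f)*y = (√(-2 + 24)/18)*(-616) = (√22/18)*(-616) = -308*√22/9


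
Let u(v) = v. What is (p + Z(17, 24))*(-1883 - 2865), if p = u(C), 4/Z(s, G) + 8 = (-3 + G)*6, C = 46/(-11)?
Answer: 12781616/649 ≈ 19694.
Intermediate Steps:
C = -46/11 (C = 46*(-1/11) = -46/11 ≈ -4.1818)
Z(s, G) = 4/(-26 + 6*G) (Z(s, G) = 4/(-8 + (-3 + G)*6) = 4/(-8 + (-18 + 6*G)) = 4/(-26 + 6*G))
p = -46/11 ≈ -4.1818
(p + Z(17, 24))*(-1883 - 2865) = (-46/11 + 2/(-13 + 3*24))*(-1883 - 2865) = (-46/11 + 2/(-13 + 72))*(-4748) = (-46/11 + 2/59)*(-4748) = -2692/649*(-4748) = 12781616/649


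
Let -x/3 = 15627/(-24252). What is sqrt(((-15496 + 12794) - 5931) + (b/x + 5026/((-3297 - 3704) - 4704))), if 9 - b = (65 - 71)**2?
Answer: I*sqrt(32146739898802554655)/60971345 ≈ 92.991*I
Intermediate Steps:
b = -27 (b = 9 - (65 - 71)**2 = 9 - 1*(-6)**2 = 9 - 1*36 = 9 - 36 = -27)
x = 15627/8084 (x = -46881/(-24252) = -46881*(-1)/24252 = -3*(-5209/8084) = 15627/8084 ≈ 1.9331)
sqrt(((-15496 + 12794) - 5931) + (b/x + 5026/((-3297 - 3704) - 4704))) = sqrt(((-15496 + 12794) - 5931) + (-27/15627/8084 + 5026/((-3297 - 3704) - 4704))) = sqrt((-2702 - 5931) + (-27*8084/15627 + 5026/(-7001 - 4704))) = sqrt(-8633 + (-72756/5209 + 5026/(-11705))) = sqrt(-8633 + (-72756/5209 + 5026*(-1/11705))) = sqrt(-8633 + (-72756/5209 - 5026/11705)) = sqrt(-8633 - 877789414/60971345) = sqrt(-527243410799/60971345) = I*sqrt(32146739898802554655)/60971345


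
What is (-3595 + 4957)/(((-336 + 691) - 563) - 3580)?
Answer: -681/1894 ≈ -0.35956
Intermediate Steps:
(-3595 + 4957)/(((-336 + 691) - 563) - 3580) = 1362/((355 - 563) - 3580) = 1362/(-208 - 3580) = 1362/(-3788) = 1362*(-1/3788) = -681/1894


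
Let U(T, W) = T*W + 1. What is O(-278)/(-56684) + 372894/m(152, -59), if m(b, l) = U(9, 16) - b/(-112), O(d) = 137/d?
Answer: 27421894975715/10762817816 ≈ 2547.8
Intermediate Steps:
U(T, W) = 1 + T*W
m(b, l) = 145 + b/112 (m(b, l) = (1 + 9*16) - b/(-112) = (1 + 144) - b*(-1)/112 = 145 - (-1)*b/112 = 145 + b/112)
O(-278)/(-56684) + 372894/m(152, -59) = (137/(-278))/(-56684) + 372894/(145 + (1/112)*152) = (137*(-1/278))*(-1/56684) + 372894/(145 + 19/14) = -137/278*(-1/56684) + 372894/(2049/14) = 137/15758152 + 372894*(14/2049) = 137/15758152 + 1740172/683 = 27421894975715/10762817816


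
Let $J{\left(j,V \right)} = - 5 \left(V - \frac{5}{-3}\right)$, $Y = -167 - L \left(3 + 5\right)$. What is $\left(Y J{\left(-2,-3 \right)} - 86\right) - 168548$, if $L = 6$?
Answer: $- \frac{510202}{3} \approx -1.7007 \cdot 10^{5}$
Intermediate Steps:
$Y = -215$ ($Y = -167 - 6 \left(3 + 5\right) = -167 - 6 \cdot 8 = -167 - 48 = -215$)
$J{\left(j,V \right)} = - \frac{25}{3} - 5 V$ ($J{\left(j,V \right)} = - 5 \left(V - - \frac{5}{3}\right) = - 5 \left(V + \frac{5}{3}\right) = - 5 \left(\frac{5}{3} + V\right) = - \frac{25}{3} - 5 V$)
$\left(Y J{\left(-2,-3 \right)} - 86\right) - 168548 = \left(- 215 \left(- \frac{25}{3} - -15\right) - 86\right) - 168548 = \left(- 215 \left(- \frac{25}{3} + 15\right) - 86\right) - 168548 = \left(\left(-215\right) \frac{20}{3} - 86\right) - 168548 = \left(- \frac{4300}{3} - 86\right) - 168548 = - \frac{4558}{3} - 168548 = - \frac{510202}{3}$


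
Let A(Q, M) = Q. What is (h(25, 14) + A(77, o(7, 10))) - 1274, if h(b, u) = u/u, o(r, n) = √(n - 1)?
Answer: -1196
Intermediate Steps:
o(r, n) = √(-1 + n)
h(b, u) = 1
(h(25, 14) + A(77, o(7, 10))) - 1274 = (1 + 77) - 1274 = 78 - 1274 = -1196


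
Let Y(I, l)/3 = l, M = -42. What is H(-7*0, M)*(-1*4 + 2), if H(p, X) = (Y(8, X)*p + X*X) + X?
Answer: -3444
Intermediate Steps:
Y(I, l) = 3*l
H(p, X) = X + X² + 3*X*p (H(p, X) = ((3*X)*p + X*X) + X = (3*X*p + X²) + X = (X² + 3*X*p) + X = X + X² + 3*X*p)
H(-7*0, M)*(-1*4 + 2) = (-42*(1 - 42 + 3*(-7*0)))*(-1*4 + 2) = (-42*(1 - 42 + 3*0))*(-4 + 2) = -42*(1 - 42 + 0)*(-2) = -42*(-41)*(-2) = 1722*(-2) = -3444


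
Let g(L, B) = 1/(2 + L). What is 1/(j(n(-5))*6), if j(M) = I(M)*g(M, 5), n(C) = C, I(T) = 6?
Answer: -1/12 ≈ -0.083333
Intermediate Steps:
j(M) = 6/(2 + M)
1/(j(n(-5))*6) = 1/((6/(2 - 5))*6) = 1/((6/(-3))*6) = 1/((6*(-⅓))*6) = 1/(-2*6) = 1/(-12) = -1/12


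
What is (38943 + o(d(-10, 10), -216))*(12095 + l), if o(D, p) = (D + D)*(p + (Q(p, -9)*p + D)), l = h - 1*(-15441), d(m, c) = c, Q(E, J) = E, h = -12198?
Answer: 14846309734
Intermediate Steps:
l = 3243 (l = -12198 - 1*(-15441) = -12198 + 15441 = 3243)
o(D, p) = 2*D*(D + p + p²) (o(D, p) = (D + D)*(p + (p*p + D)) = (2*D)*(p + (p² + D)) = (2*D)*(p + (D + p²)) = (2*D)*(D + p + p²) = 2*D*(D + p + p²))
(38943 + o(d(-10, 10), -216))*(12095 + l) = (38943 + 2*10*(10 - 216 + (-216)²))*(12095 + 3243) = (38943 + 2*10*(10 - 216 + 46656))*15338 = (38943 + 2*10*46450)*15338 = (38943 + 929000)*15338 = 967943*15338 = 14846309734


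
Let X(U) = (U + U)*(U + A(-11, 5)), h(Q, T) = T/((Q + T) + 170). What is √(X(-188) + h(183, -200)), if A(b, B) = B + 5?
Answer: 2*√43519082/51 ≈ 258.70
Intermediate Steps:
h(Q, T) = T/(170 + Q + T)
A(b, B) = 5 + B
X(U) = 2*U*(10 + U) (X(U) = (U + U)*(U + (5 + 5)) = (2*U)*(U + 10) = (2*U)*(10 + U) = 2*U*(10 + U))
√(X(-188) + h(183, -200)) = √(2*(-188)*(10 - 188) - 200/(170 + 183 - 200)) = √(2*(-188)*(-178) - 200/153) = √(66928 - 200*1/153) = √(66928 - 200/153) = √(10239784/153) = 2*√43519082/51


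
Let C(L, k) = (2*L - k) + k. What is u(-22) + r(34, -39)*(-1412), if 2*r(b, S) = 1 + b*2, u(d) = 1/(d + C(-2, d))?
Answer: -1266565/26 ≈ -48714.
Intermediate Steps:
C(L, k) = 2*L (C(L, k) = (-k + 2*L) + k = 2*L)
u(d) = 1/(-4 + d) (u(d) = 1/(d + 2*(-2)) = 1/(d - 4) = 1/(-4 + d))
r(b, S) = ½ + b (r(b, S) = (1 + b*2)/2 = (1 + 2*b)/2 = ½ + b)
u(-22) + r(34, -39)*(-1412) = 1/(-4 - 22) + (½ + 34)*(-1412) = 1/(-26) + (69/2)*(-1412) = -1/26 - 48714 = -1266565/26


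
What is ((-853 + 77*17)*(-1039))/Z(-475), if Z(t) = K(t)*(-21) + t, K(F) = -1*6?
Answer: 473784/349 ≈ 1357.5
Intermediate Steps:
K(F) = -6
Z(t) = 126 + t (Z(t) = -6*(-21) + t = 126 + t)
((-853 + 77*17)*(-1039))/Z(-475) = ((-853 + 77*17)*(-1039))/(126 - 475) = ((-853 + 1309)*(-1039))/(-349) = (456*(-1039))*(-1/349) = -473784*(-1/349) = 473784/349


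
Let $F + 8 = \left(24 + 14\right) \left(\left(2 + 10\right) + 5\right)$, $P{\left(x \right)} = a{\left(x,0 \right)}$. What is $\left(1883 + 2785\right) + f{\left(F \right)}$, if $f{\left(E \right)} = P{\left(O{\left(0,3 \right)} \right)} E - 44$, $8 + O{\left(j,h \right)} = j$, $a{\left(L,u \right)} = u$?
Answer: $4624$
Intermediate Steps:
$O{\left(j,h \right)} = -8 + j$
$P{\left(x \right)} = 0$
$F = 638$ ($F = -8 + \left(24 + 14\right) \left(\left(2 + 10\right) + 5\right) = -8 + 38 \left(12 + 5\right) = -8 + 38 \cdot 17 = -8 + 646 = 638$)
$f{\left(E \right)} = -44$ ($f{\left(E \right)} = 0 E - 44 = 0 - 44 = -44$)
$\left(1883 + 2785\right) + f{\left(F \right)} = \left(1883 + 2785\right) - 44 = 4668 - 44 = 4624$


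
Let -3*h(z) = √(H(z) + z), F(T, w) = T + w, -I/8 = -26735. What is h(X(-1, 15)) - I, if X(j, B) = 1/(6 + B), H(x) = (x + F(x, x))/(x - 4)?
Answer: -213880 - 2*√8715/5229 ≈ -2.1388e+5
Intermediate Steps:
I = 213880 (I = -8*(-26735) = 213880)
H(x) = 3*x/(-4 + x) (H(x) = (x + (x + x))/(x - 4) = (x + 2*x)/(-4 + x) = (3*x)/(-4 + x) = 3*x/(-4 + x))
h(z) = -√(z + 3*z/(-4 + z))/3 (h(z) = -√(3*z/(-4 + z) + z)/3 = -√(z + 3*z/(-4 + z))/3)
h(X(-1, 15)) - I = -√(-1/(-4 + 1/(6 + 15)))*√(1 - 1/(6 + 15))/√(6 + 15)/3 - 1*213880 = -√21*√(-1/(-4 + 1/21))*√(1 - 1/21)/21/3 - 213880 = -2*√5*√(-1/(-4 + 1/21))/21/3 - 213880 = -2*√5*√(-1/(-83/21))/21/3 - 213880 = -2*√8715/1743/3 - 213880 = -2*√8715/5229 - 213880 = -213880 - 2*√8715/5229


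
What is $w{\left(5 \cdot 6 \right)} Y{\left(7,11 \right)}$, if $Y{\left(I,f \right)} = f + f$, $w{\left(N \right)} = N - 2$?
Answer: $616$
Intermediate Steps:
$w{\left(N \right)} = -2 + N$
$Y{\left(I,f \right)} = 2 f$
$w{\left(5 \cdot 6 \right)} Y{\left(7,11 \right)} = \left(-2 + 5 \cdot 6\right) 2 \cdot 11 = \left(-2 + 30\right) 22 = 28 \cdot 22 = 616$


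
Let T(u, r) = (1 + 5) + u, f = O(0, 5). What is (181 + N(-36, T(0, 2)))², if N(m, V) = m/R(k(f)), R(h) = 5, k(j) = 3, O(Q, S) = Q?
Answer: 755161/25 ≈ 30206.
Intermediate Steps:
f = 0
T(u, r) = 6 + u
N(m, V) = m/5
(181 + N(-36, T(0, 2)))² = (181 + (⅕)*(-36))² = (181 - 36/5)² = (869/5)² = 755161/25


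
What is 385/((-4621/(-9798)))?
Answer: 3772230/4621 ≈ 816.32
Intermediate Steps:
385/((-4621/(-9798))) = 385/((-4621*(-1/9798))) = 385/(4621/9798) = 385*(9798/4621) = 3772230/4621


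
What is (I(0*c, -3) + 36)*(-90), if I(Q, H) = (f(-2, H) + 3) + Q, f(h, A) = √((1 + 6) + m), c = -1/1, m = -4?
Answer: -3510 - 90*√3 ≈ -3665.9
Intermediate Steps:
c = -1 (c = -1*1 = -1)
f(h, A) = √3 (f(h, A) = √((1 + 6) - 4) = √(7 - 4) = √3)
I(Q, H) = 3 + Q + √3 (I(Q, H) = (√3 + 3) + Q = (3 + √3) + Q = 3 + Q + √3)
(I(0*c, -3) + 36)*(-90) = ((3 + 0*(-1) + √3) + 36)*(-90) = ((3 + 0 + √3) + 36)*(-90) = ((3 + √3) + 36)*(-90) = (39 + √3)*(-90) = -3510 - 90*√3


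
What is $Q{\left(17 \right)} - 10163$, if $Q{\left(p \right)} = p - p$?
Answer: $-10163$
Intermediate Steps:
$Q{\left(p \right)} = 0$
$Q{\left(17 \right)} - 10163 = 0 - 10163 = -10163$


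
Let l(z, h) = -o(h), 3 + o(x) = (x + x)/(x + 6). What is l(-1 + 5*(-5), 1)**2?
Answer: 361/49 ≈ 7.3673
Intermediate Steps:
o(x) = -3 + 2*x/(6 + x) (o(x) = -3 + (x + x)/(x + 6) = -3 + (2*x)/(6 + x) = -3 + 2*x/(6 + x))
l(z, h) = -(-18 - h)/(6 + h)
l(-1 + 5*(-5), 1)**2 = ((18 + 1)/(6 + 1))**2 = (19/7)**2 = 361/49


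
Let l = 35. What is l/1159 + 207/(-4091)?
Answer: -96728/4741469 ≈ -0.020400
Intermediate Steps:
l/1159 + 207/(-4091) = 35/1159 + 207/(-4091) = 35*(1/1159) + 207*(-1/4091) = 35/1159 - 207/4091 = -96728/4741469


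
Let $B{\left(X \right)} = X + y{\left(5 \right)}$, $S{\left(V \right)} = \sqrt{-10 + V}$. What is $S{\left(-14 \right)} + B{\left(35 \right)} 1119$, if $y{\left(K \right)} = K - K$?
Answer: $39165 + 2 i \sqrt{6} \approx 39165.0 + 4.899 i$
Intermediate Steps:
$y{\left(K \right)} = 0$
$B{\left(X \right)} = X$ ($B{\left(X \right)} = X + 0 = X$)
$S{\left(-14 \right)} + B{\left(35 \right)} 1119 = \sqrt{-10 - 14} + 35 \cdot 1119 = \sqrt{-24} + 39165 = 2 i \sqrt{6} + 39165 = 39165 + 2 i \sqrt{6}$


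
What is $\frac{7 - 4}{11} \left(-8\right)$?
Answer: $- \frac{24}{11} \approx -2.1818$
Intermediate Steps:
$\frac{7 - 4}{11} \left(-8\right) = 3 \cdot \frac{1}{11} \left(-8\right) = \frac{3}{11} \left(-8\right) = - \frac{24}{11}$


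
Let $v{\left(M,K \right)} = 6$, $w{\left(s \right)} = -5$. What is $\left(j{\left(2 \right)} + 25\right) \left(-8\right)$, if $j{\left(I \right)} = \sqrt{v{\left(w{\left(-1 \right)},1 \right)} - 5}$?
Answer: $-208$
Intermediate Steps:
$j{\left(I \right)} = 1$ ($j{\left(I \right)} = \sqrt{6 - 5} = \sqrt{1} = 1$)
$\left(j{\left(2 \right)} + 25\right) \left(-8\right) = \left(1 + 25\right) \left(-8\right) = 26 \left(-8\right) = -208$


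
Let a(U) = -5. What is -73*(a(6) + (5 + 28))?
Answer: -2044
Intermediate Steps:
-73*(a(6) + (5 + 28)) = -73*(-5 + (5 + 28)) = -73*(-5 + 33) = -73*28 = -2044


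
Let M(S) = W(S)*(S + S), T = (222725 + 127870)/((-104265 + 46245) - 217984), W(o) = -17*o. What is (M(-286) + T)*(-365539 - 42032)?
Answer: 312845442626640921/276004 ≈ 1.1335e+12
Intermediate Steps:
T = -350595/276004 (T = 350595/(-58020 - 217984) = 350595/(-276004) = 350595*(-1/276004) = -350595/276004 ≈ -1.2703)
M(S) = -34*S**2 (M(S) = (-17*S)*(S + S) = (-17*S)*(2*S) = -34*S**2)
(M(-286) + T)*(-365539 - 42032) = (-34*(-286)**2 - 350595/276004)*(-365539 - 42032) = (-34*81796 - 350595/276004)*(-407571) = (-2781064 - 350595/276004)*(-407571) = -767585138851/276004*(-407571) = 312845442626640921/276004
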